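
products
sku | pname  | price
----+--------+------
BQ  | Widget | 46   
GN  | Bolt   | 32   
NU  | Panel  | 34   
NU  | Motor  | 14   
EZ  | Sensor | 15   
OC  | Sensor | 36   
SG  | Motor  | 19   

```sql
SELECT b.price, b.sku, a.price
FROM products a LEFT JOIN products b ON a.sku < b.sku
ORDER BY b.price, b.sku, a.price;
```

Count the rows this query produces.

21

LEFT JOIN keeps every row from `products a`; unmatched rows get NULL for `products b`'s columns.
Matching on a.sku < b.sku.
Matched pairs: 20; unmatched a rows kept: 1.
Total: 20 matched + 1 padded = 21 rows.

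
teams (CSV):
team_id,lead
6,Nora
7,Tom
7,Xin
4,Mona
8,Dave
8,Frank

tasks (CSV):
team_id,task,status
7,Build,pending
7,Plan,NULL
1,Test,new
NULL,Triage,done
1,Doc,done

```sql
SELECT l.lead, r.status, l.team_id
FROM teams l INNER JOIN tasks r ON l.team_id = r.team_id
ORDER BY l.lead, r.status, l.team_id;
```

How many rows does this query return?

INNER JOIN keeps only pairs where the ON condition holds.
Matching on l.team_id = r.team_id. A NULL in a compared column never satisfies the condition.
- l (team_id=6) has no partner → excluded.
- l (team_id=7) pairs with 2 row(s) of r.
- l (team_id=7) pairs with 2 row(s) of r.
- l (team_id=4) has no partner → excluded.
- l (team_id=8) has no partner → excluded.
- l (team_id=8) has no partner → excluded.
Total: 4 rows.

4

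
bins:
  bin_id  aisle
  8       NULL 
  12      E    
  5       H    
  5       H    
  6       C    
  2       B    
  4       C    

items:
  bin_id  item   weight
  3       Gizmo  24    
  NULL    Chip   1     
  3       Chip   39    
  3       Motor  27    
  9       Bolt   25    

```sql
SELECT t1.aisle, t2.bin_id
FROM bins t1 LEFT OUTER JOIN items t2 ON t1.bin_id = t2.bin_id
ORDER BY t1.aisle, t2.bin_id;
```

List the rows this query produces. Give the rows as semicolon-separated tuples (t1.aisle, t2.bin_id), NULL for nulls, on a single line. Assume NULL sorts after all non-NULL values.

(B, NULL); (C, NULL); (C, NULL); (E, NULL); (H, NULL); (H, NULL); (NULL, NULL)

LEFT JOIN keeps every row from `bins`; unmatched rows get NULL for `items`'s columns.
Matching on t1.bin_id = t2.bin_id. A NULL in a compared column never satisfies the condition.
- bin_id=8: no t2 row matches, row kept with t2 columns NULL.
- bin_id=12: no t2 row matches, row kept with t2 columns NULL.
- bin_id=5: no t2 row matches, row kept with t2 columns NULL.
- bin_id=5: no t2 row matches, row kept with t2 columns NULL.
- bin_id=6: no t2 row matches, row kept with t2 columns NULL.
- bin_id=2: no t2 row matches, row kept with t2 columns NULL.
- bin_id=4: no t2 row matches, row kept with t2 columns NULL.
After projecting and ordering:
t1.aisle | t2.bin_id
B | NULL
C | NULL
C | NULL
E | NULL
H | NULL
H | NULL
NULL | NULL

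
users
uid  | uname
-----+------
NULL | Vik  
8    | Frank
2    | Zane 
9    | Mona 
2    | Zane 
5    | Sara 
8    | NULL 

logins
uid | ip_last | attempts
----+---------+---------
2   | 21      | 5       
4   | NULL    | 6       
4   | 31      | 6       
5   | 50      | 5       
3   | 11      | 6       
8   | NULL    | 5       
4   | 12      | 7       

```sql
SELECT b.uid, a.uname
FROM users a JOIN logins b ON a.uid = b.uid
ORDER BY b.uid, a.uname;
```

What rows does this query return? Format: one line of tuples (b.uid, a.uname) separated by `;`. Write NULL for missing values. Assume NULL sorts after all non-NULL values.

(2, Zane); (2, Zane); (5, Sara); (8, Frank); (8, NULL)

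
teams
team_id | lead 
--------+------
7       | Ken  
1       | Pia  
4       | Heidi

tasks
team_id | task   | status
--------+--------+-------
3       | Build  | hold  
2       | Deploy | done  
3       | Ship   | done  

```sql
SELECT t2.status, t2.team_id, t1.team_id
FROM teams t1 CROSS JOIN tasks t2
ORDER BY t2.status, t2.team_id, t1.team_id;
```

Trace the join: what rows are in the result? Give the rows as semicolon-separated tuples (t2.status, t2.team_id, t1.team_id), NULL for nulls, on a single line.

CROSS JOIN pairs every row of `teams` with every row of `tasks`: 3 × 3 = 9 rows.
After projecting and ordering:
t2.status | t2.team_id | t1.team_id
done | 2 | 1
done | 2 | 4
done | 2 | 7
done | 3 | 1
done | 3 | 4
done | 3 | 7
hold | 3 | 1
hold | 3 | 4
hold | 3 | 7

(done, 2, 1); (done, 2, 4); (done, 2, 7); (done, 3, 1); (done, 3, 4); (done, 3, 7); (hold, 3, 1); (hold, 3, 4); (hold, 3, 7)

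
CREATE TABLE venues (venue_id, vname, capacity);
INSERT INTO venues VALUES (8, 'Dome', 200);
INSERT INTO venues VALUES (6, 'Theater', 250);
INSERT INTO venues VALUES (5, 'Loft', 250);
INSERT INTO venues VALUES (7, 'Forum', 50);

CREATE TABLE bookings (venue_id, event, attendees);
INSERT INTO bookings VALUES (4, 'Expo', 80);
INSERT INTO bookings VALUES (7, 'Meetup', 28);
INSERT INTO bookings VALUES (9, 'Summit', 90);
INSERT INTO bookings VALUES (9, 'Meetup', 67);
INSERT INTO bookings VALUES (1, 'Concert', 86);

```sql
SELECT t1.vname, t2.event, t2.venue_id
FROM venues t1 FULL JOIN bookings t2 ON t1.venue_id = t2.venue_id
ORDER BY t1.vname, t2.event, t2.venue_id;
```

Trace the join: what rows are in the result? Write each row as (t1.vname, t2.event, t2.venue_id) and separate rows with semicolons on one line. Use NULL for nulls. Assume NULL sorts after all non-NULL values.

(Dome, NULL, NULL); (Forum, Meetup, 7); (Loft, NULL, NULL); (Theater, NULL, NULL); (NULL, Concert, 1); (NULL, Expo, 4); (NULL, Meetup, 9); (NULL, Summit, 9)

FULL OUTER JOIN keeps every row from both sides; unmatched rows get NULL for the other side's columns.
Matching on t1.venue_id = t2.venue_id.
- t1[0] venue_id=8 → no match; kept with NULLs on the t2 side.
- t1[1] venue_id=6 → no match; kept with NULLs on the t2 side.
- t1[2] venue_id=5 → no match; kept with NULLs on the t2 side.
- t1[3] venue_id=7 → 1 match(es) in t2 → 1 row(s).
- 4 t2 row(s) had no t1 match → kept, t1 columns NULL.
After projecting and ordering:
t1.vname | t2.event | t2.venue_id
Dome | NULL | NULL
Forum | Meetup | 7
Loft | NULL | NULL
Theater | NULL | NULL
NULL | Concert | 1
NULL | Expo | 4
NULL | Meetup | 9
NULL | Summit | 9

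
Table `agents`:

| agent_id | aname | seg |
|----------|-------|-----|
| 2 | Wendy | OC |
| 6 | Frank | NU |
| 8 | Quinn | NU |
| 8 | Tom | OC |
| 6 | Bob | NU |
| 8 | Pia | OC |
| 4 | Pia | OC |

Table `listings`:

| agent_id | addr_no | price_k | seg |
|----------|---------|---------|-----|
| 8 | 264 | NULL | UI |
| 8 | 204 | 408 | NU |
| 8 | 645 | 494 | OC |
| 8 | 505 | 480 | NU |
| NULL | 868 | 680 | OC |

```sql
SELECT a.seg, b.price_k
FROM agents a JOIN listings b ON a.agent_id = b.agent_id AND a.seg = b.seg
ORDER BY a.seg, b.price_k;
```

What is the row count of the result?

INNER JOIN keeps only pairs where the ON condition holds.
Matching on a.agent_id = b.agent_id AND a.seg = b.seg. A NULL in a compared column never satisfies the condition.
- a (agent_id=2, seg=OC) has no partner → excluded.
- a (agent_id=6, seg=NU) has no partner → excluded.
- a (agent_id=8, seg=NU) pairs with 2 row(s) of b.
- a (agent_id=8, seg=OC) pairs with 1 row(s) of b.
- a (agent_id=6, seg=NU) has no partner → excluded.
- a (agent_id=8, seg=OC) pairs with 1 row(s) of b.
- a (agent_id=4, seg=OC) has no partner → excluded.
Total: 4 rows.

4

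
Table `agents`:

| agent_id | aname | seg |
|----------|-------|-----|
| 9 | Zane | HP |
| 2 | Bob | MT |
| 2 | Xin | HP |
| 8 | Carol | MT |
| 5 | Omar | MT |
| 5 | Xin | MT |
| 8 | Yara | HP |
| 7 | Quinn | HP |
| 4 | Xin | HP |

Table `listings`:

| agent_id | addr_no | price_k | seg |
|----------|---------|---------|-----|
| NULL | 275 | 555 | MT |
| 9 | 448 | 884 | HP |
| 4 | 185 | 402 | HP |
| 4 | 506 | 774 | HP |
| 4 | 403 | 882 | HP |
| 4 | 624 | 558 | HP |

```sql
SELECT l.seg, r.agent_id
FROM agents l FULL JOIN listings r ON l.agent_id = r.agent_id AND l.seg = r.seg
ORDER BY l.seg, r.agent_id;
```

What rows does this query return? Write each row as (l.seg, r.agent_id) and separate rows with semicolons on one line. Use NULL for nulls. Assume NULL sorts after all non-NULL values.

(HP, 4); (HP, 4); (HP, 4); (HP, 4); (HP, 9); (HP, NULL); (HP, NULL); (HP, NULL); (MT, NULL); (MT, NULL); (MT, NULL); (MT, NULL); (NULL, NULL)

FULL OUTER JOIN keeps every row from both sides; unmatched rows get NULL for the other side's columns.
Matching on l.agent_id = r.agent_id AND l.seg = r.seg. A NULL in a compared column never satisfies the condition.
- l (agent_id=9, seg=HP) pairs with 1 row(s) of r.
- l (agent_id=2, seg=MT) has no partner → padded with NULL.
- l (agent_id=2, seg=HP) has no partner → padded with NULL.
- l (agent_id=8, seg=MT) has no partner → padded with NULL.
- l (agent_id=5, seg=MT) has no partner → padded with NULL.
- l (agent_id=5, seg=MT) has no partner → padded with NULL.
- l (agent_id=8, seg=HP) has no partner → padded with NULL.
- l (agent_id=7, seg=HP) has no partner → padded with NULL.
- l (agent_id=4, seg=HP) pairs with 4 row(s) of r.
- plus 1 unmatched r row(s), each kept with NULL l columns.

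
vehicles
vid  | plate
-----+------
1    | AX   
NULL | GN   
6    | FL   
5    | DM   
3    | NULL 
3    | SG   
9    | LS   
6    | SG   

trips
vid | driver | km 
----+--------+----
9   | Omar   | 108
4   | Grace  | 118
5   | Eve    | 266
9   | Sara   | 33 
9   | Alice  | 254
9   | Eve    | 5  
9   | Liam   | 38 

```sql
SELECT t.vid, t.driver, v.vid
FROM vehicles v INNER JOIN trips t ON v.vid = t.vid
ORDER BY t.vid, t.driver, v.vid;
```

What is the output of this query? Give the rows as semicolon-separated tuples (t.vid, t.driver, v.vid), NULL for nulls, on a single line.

INNER JOIN keeps only pairs where the ON condition holds.
Matching on v.vid = t.vid. A NULL in a compared column never satisfies the condition.
- v row (vid=1): no match → dropped.
- v row (vid=NULL): no match → dropped.
- v row (vid=6): no match → dropped.
- v row (vid=5): matches 1 t row(s) → 1 output row(s).
- v row (vid=3): no match → dropped.
- v row (vid=3): no match → dropped.
- v row (vid=9): matches 5 t row(s) → 5 output row(s).
- v row (vid=6): no match → dropped.
After projecting and ordering:
t.vid | t.driver | v.vid
5 | Eve | 5
9 | Alice | 9
9 | Eve | 9
9 | Liam | 9
9 | Omar | 9
9 | Sara | 9

(5, Eve, 5); (9, Alice, 9); (9, Eve, 9); (9, Liam, 9); (9, Omar, 9); (9, Sara, 9)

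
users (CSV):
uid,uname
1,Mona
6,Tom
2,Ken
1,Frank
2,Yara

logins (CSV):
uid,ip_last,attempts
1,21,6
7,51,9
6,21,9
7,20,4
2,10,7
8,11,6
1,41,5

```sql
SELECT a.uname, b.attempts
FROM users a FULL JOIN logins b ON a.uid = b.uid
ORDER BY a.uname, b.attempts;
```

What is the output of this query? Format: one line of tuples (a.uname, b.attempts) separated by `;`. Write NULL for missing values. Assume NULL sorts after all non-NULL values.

FULL OUTER JOIN keeps every row from both sides; unmatched rows get NULL for the other side's columns.
Matching on a.uid = b.uid.
- uid=1: 2 matching b row(s), so 2 row(s) emitted.
- uid=6: 1 matching b row(s), so 1 row(s) emitted.
- uid=2: 1 matching b row(s), so 1 row(s) emitted.
- uid=1: 2 matching b row(s), so 2 row(s) emitted.
- uid=2: 1 matching b row(s), so 1 row(s) emitted.
- 3 row(s) from b found no a partner → padded with NULL.
After projecting and ordering:
a.uname | b.attempts
Frank | 5
Frank | 6
Ken | 7
Mona | 5
Mona | 6
Tom | 9
Yara | 7
NULL | 4
NULL | 6
NULL | 9

(Frank, 5); (Frank, 6); (Ken, 7); (Mona, 5); (Mona, 6); (Tom, 9); (Yara, 7); (NULL, 4); (NULL, 6); (NULL, 9)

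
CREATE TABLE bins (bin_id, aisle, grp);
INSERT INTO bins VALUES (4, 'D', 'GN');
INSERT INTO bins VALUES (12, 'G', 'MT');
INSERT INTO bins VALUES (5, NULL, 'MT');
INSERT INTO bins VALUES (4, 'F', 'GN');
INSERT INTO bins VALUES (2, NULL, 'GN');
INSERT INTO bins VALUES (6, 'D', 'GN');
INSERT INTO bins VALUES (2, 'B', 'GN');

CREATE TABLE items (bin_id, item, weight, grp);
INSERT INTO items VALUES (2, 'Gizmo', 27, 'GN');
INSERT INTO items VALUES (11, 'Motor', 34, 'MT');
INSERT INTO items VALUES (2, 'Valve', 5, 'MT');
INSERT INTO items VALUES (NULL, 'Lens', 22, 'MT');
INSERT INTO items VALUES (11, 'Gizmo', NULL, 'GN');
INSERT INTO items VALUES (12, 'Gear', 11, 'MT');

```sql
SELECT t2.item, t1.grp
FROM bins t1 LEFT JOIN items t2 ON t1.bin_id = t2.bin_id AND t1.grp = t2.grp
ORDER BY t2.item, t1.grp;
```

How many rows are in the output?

7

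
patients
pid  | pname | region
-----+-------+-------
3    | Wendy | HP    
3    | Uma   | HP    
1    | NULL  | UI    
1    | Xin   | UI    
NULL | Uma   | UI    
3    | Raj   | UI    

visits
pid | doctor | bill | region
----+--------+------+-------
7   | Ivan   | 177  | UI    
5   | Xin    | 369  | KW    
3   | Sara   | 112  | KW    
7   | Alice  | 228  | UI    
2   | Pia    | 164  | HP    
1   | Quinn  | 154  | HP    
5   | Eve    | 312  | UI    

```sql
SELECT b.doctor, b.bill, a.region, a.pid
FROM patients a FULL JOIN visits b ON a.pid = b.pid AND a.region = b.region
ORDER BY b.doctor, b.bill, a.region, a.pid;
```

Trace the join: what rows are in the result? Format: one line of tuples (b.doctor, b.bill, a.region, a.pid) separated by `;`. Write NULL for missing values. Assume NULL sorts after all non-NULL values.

FULL OUTER JOIN keeps every row from both sides; unmatched rows get NULL for the other side's columns.
Matching on a.pid = b.pid AND a.region = b.region. A NULL in a compared column never satisfies the condition.
- pid=3, region=HP: no b row matches, row kept with b columns NULL.
- pid=3, region=HP: no b row matches, row kept with b columns NULL.
- pid=1, region=UI: no b row matches, row kept with b columns NULL.
- pid=1, region=UI: no b row matches, row kept with b columns NULL.
- pid=NULL, region=UI: no b row matches, row kept with b columns NULL.
- pid=3, region=UI: no b row matches, row kept with b columns NULL.
- 7 b row(s) had no a match → kept, a columns NULL.

(Alice, 228, NULL, NULL); (Eve, 312, NULL, NULL); (Ivan, 177, NULL, NULL); (Pia, 164, NULL, NULL); (Quinn, 154, NULL, NULL); (Sara, 112, NULL, NULL); (Xin, 369, NULL, NULL); (NULL, NULL, HP, 3); (NULL, NULL, HP, 3); (NULL, NULL, UI, 1); (NULL, NULL, UI, 1); (NULL, NULL, UI, 3); (NULL, NULL, UI, NULL)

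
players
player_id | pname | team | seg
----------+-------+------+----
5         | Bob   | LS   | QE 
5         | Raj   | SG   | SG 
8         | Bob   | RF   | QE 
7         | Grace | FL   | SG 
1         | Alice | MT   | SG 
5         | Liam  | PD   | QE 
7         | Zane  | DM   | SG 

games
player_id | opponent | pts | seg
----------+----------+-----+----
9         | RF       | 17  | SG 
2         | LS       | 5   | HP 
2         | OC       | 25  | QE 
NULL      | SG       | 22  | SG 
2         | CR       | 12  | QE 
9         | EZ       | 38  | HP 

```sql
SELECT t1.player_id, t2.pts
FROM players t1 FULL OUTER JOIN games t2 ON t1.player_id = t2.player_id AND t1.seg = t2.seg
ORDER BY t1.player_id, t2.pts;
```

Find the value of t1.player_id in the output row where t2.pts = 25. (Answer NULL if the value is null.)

FULL OUTER JOIN keeps every row from both sides; unmatched rows get NULL for the other side's columns.
Matching on t1.player_id = t2.player_id AND t1.seg = t2.seg. A NULL in a compared column never satisfies the condition.
Matched pairs: 0; unmatched t1 rows kept: 7; unmatched t2 rows kept: 6.

NULL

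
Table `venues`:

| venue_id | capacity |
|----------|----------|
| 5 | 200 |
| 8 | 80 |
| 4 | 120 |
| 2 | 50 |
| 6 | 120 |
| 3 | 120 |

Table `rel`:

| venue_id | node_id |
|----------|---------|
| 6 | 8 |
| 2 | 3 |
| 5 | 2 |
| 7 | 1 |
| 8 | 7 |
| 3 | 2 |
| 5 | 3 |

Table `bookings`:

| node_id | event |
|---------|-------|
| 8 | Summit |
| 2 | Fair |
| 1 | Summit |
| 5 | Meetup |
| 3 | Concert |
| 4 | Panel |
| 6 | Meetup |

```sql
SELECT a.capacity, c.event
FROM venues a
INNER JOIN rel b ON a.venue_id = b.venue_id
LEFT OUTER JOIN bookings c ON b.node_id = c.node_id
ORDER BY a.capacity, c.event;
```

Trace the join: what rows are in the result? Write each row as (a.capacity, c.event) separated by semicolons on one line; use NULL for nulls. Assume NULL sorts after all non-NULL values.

Step 1 — a INNER JOIN b on venue_id → 6 row(s).
Then LEFT JOIN `bookings c` on node_id: each of those 6 rows is kept; rows whose b.node_id has no match in c get NULL for c's columns.

(50, Concert); (80, NULL); (120, Fair); (120, Summit); (200, Concert); (200, Fair)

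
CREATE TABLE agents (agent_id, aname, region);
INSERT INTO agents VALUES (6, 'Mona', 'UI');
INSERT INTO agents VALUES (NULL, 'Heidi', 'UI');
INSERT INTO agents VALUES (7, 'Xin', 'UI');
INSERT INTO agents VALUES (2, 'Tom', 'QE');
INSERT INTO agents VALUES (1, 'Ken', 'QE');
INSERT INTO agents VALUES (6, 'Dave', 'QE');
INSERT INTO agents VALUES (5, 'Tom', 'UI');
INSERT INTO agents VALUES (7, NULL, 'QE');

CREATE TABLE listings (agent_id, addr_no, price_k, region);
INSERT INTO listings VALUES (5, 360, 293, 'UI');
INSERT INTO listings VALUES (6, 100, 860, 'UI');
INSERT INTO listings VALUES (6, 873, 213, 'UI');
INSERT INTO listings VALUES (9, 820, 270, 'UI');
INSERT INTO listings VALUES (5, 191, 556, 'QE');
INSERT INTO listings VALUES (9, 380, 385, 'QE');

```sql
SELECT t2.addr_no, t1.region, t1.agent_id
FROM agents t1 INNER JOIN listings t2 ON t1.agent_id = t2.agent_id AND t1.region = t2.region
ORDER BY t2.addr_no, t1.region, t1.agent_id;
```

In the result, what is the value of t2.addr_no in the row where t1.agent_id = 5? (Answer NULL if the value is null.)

360

INNER JOIN keeps only pairs where the ON condition holds.
Matching on t1.agent_id = t2.agent_id AND t1.region = t2.region. A NULL in a compared column never satisfies the condition.
Matched pairs: 3.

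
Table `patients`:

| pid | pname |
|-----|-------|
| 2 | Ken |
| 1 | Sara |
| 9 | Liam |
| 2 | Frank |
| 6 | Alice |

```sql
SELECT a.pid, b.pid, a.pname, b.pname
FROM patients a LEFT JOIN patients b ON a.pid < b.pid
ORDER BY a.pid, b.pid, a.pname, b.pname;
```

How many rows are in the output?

10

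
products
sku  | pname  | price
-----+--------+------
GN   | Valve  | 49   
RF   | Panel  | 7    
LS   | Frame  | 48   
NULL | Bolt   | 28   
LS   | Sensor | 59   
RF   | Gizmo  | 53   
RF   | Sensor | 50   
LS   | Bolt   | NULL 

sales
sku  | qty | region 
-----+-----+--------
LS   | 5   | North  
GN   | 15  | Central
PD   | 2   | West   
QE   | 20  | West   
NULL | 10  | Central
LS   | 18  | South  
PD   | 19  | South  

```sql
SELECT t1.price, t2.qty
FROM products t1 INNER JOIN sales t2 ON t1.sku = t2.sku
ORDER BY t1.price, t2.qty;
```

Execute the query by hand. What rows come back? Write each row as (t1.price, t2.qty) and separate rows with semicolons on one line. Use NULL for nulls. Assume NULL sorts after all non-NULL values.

INNER JOIN keeps only pairs where the ON condition holds.
Matching on t1.sku = t2.sku. A NULL in a compared column never satisfies the condition.
- t1 row (sku=GN): matches 1 t2 row(s) → 1 output row(s).
- t1 row (sku=RF): no match → dropped.
- t1 row (sku=LS): matches 2 t2 row(s) → 2 output row(s).
- t1 row (sku=NULL): no match → dropped.
- t1 row (sku=LS): matches 2 t2 row(s) → 2 output row(s).
- t1 row (sku=RF): no match → dropped.
- t1 row (sku=RF): no match → dropped.
- t1 row (sku=LS): matches 2 t2 row(s) → 2 output row(s).
After projecting and ordering:
t1.price | t2.qty
48 | 5
48 | 18
49 | 15
59 | 5
59 | 18
NULL | 5
NULL | 18

(48, 5); (48, 18); (49, 15); (59, 5); (59, 18); (NULL, 5); (NULL, 18)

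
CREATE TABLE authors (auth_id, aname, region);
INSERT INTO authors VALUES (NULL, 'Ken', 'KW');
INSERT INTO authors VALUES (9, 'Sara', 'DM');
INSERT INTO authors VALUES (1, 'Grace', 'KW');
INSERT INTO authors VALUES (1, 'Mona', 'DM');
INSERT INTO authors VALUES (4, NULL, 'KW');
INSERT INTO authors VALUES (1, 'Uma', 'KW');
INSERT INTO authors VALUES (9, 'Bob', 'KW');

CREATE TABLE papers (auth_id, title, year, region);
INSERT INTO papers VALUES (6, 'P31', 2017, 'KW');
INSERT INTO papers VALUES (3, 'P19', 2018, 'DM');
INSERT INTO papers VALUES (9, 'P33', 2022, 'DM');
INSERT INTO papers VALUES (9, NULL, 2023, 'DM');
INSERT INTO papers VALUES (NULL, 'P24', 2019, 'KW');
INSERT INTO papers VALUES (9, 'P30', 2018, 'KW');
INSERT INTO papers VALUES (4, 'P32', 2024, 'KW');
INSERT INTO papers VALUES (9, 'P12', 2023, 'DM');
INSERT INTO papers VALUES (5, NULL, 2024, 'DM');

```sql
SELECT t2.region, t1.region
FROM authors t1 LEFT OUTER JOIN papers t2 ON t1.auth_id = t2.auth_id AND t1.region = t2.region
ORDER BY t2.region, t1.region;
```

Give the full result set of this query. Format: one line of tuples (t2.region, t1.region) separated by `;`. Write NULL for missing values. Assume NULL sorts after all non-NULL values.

LEFT JOIN keeps every row from `authors`; unmatched rows get NULL for `papers`'s columns.
Matching on t1.auth_id = t2.auth_id AND t1.region = t2.region. A NULL in a compared column never satisfies the condition.
Matched pairs: 5; unmatched t1 rows kept: 4.

(DM, DM); (DM, DM); (DM, DM); (KW, KW); (KW, KW); (NULL, DM); (NULL, KW); (NULL, KW); (NULL, KW)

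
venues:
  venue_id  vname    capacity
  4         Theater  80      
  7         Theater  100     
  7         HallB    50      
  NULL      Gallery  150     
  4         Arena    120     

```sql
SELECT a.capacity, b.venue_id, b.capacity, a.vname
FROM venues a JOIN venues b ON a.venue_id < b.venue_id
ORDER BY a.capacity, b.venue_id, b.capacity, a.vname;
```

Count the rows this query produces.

INNER JOIN keeps only pairs where the ON condition holds.
Matching on a.venue_id < b.venue_id. A NULL in a compared column never satisfies the condition.
- venue_id=4: 2 matching b row(s), so 2 row(s) emitted.
- venue_id=7: no matching b row, dropped.
- venue_id=7: no matching b row, dropped.
- venue_id=NULL: no matching b row, dropped.
- venue_id=4: 2 matching b row(s), so 2 row(s) emitted.
Total: 4 rows.

4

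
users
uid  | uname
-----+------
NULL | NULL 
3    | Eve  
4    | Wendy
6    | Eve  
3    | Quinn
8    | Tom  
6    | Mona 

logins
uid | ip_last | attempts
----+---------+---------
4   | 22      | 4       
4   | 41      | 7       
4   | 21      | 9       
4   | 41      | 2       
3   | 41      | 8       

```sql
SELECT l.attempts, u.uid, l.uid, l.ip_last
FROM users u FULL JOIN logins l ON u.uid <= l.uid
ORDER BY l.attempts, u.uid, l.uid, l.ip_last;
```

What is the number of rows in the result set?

18

FULL OUTER JOIN keeps every row from both sides; unmatched rows get NULL for the other side's columns.
Matching on u.uid <= l.uid. A NULL in a compared column never satisfies the condition.
- uid=NULL: no l row matches, row kept with l columns NULL.
- uid=3: 5 matching l row(s), so 5 row(s) emitted.
- uid=4: 4 matching l row(s), so 4 row(s) emitted.
- uid=6: no l row matches, row kept with l columns NULL.
- uid=3: 5 matching l row(s), so 5 row(s) emitted.
- uid=8: no l row matches, row kept with l columns NULL.
- uid=6: no l row matches, row kept with l columns NULL.
Total: 14 matched + 4 padded = 18 rows.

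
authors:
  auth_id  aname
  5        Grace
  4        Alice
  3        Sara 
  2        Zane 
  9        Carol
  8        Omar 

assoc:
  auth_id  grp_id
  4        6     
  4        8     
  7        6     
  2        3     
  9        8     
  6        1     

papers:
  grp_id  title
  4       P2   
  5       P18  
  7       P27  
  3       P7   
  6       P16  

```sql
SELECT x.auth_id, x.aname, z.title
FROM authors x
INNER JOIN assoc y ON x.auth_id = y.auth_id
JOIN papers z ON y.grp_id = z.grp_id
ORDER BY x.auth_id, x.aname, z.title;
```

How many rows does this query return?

2

Step 1 — x INNER JOIN y on auth_id → 4 row(s).
Then INNER JOIN `papers z` on grp_id: keep only rows whose y.grp_id appears in z.
Result: 2 row(s).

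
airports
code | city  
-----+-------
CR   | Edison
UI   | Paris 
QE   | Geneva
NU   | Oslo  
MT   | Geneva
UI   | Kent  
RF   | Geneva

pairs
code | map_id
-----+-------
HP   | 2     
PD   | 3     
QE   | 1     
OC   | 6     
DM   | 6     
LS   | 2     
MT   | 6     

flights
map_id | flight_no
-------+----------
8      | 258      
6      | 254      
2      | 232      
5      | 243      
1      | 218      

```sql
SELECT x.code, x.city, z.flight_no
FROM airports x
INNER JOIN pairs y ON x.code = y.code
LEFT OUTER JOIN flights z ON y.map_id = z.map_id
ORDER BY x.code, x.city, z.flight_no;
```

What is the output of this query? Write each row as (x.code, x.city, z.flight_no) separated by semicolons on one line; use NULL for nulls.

Step 1 — x INNER JOIN y on code → 2 row(s).
Then LEFT JOIN `flights z` on map_id: each of those 2 rows is kept; rows whose y.map_id has no match in z get NULL for z's columns.

(MT, Geneva, 254); (QE, Geneva, 218)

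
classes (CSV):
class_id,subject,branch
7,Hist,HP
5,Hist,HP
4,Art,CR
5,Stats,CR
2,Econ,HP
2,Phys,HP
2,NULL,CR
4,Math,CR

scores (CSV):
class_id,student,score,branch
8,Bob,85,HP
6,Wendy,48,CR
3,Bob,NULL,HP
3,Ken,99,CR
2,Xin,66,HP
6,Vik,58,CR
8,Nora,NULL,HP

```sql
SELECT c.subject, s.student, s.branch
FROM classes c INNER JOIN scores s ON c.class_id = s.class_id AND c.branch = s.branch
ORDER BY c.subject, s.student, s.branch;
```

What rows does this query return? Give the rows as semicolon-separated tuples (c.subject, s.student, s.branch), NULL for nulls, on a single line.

INNER JOIN keeps only pairs where the ON condition holds.
Matching on c.class_id = s.class_id AND c.branch = s.branch.
- c row (class_id=7, branch=HP): no match → dropped.
- c row (class_id=5, branch=HP): no match → dropped.
- c row (class_id=4, branch=CR): no match → dropped.
- c row (class_id=5, branch=CR): no match → dropped.
- c row (class_id=2, branch=HP): matches 1 s row(s) → 1 output row(s).
- c row (class_id=2, branch=HP): matches 1 s row(s) → 1 output row(s).
- c row (class_id=2, branch=CR): no match → dropped.
- c row (class_id=4, branch=CR): no match → dropped.
After projecting and ordering:
c.subject | s.student | s.branch
Econ | Xin | HP
Phys | Xin | HP

(Econ, Xin, HP); (Phys, Xin, HP)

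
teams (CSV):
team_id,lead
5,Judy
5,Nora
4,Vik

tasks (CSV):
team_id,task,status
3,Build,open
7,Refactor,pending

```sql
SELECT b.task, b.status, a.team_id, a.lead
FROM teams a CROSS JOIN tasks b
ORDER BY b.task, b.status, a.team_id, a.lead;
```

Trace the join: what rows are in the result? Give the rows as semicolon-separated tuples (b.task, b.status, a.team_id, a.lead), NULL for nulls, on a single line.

(Build, open, 4, Vik); (Build, open, 5, Judy); (Build, open, 5, Nora); (Refactor, pending, 4, Vik); (Refactor, pending, 5, Judy); (Refactor, pending, 5, Nora)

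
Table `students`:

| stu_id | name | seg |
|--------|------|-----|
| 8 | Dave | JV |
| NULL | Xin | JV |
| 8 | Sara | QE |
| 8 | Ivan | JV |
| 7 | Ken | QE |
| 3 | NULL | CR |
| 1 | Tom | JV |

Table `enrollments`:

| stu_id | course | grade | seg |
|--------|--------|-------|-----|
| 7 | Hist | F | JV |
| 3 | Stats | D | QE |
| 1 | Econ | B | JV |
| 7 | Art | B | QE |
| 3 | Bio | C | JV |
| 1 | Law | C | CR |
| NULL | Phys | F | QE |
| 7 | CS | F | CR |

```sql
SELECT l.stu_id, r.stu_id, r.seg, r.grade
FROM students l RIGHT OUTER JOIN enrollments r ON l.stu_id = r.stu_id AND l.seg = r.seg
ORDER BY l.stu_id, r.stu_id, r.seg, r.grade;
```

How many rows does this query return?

8

RIGHT JOIN keeps every row from `enrollments`; unmatched rows get NULL for `students`'s columns.
Matching on l.stu_id = r.stu_id AND l.seg = r.seg. A NULL in a compared column never satisfies the condition.
- stu_id=8, seg=JV: no matching r row.
- stu_id=NULL, seg=JV: no matching r row.
- stu_id=8, seg=QE: no matching r row.
- stu_id=8, seg=JV: no matching r row.
- stu_id=7, seg=QE: 1 matching r row(s), so 1 row(s) emitted.
- stu_id=3, seg=CR: no matching r row.
- stu_id=1, seg=JV: 1 matching r row(s), so 1 row(s) emitted.
- plus 6 unmatched r row(s), each kept with NULL l columns.
Total: 2 matched + 6 padded = 8 rows.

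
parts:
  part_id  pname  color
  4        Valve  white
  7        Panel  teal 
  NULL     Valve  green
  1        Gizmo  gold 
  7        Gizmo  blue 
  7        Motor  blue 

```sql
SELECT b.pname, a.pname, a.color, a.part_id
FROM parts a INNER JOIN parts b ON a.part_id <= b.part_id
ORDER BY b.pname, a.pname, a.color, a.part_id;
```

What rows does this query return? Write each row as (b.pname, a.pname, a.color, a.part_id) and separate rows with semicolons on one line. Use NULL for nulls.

INNER JOIN keeps only pairs where the ON condition holds.
Matching on a.part_id <= b.part_id. A NULL in a compared column never satisfies the condition.
Matched pairs: 18.

(Gizmo, Gizmo, blue, 7); (Gizmo, Gizmo, gold, 1); (Gizmo, Gizmo, gold, 1); (Gizmo, Motor, blue, 7); (Gizmo, Panel, teal, 7); (Gizmo, Valve, white, 4); (Motor, Gizmo, blue, 7); (Motor, Gizmo, gold, 1); (Motor, Motor, blue, 7); (Motor, Panel, teal, 7); (Motor, Valve, white, 4); (Panel, Gizmo, blue, 7); (Panel, Gizmo, gold, 1); (Panel, Motor, blue, 7); (Panel, Panel, teal, 7); (Panel, Valve, white, 4); (Valve, Gizmo, gold, 1); (Valve, Valve, white, 4)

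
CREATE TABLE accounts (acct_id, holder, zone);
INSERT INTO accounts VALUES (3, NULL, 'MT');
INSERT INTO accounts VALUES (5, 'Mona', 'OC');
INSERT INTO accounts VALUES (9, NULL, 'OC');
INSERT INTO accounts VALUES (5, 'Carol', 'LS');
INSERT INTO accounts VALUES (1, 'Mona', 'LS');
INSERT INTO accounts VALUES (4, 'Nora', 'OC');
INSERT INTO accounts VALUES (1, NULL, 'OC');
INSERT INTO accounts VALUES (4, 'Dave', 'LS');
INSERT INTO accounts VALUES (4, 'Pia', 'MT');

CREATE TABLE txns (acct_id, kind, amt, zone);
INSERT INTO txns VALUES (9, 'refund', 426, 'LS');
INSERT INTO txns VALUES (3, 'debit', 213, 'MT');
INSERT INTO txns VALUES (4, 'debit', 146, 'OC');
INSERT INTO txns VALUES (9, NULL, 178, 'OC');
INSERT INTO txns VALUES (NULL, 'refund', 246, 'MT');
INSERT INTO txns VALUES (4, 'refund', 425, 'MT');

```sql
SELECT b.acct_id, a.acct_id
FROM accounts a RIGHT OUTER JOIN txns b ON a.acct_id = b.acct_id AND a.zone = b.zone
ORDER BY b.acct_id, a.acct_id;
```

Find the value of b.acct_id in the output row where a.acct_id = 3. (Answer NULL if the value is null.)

RIGHT JOIN keeps every row from `txns`; unmatched rows get NULL for `accounts`'s columns.
Matching on a.acct_id = b.acct_id AND a.zone = b.zone. A NULL in a compared column never satisfies the condition.
- acct_id=3, zone=MT: 1 matching b row(s), so 1 row(s) emitted.
- acct_id=5, zone=OC: no matching b row.
- acct_id=9, zone=OC: 1 matching b row(s), so 1 row(s) emitted.
- acct_id=5, zone=LS: no matching b row.
- acct_id=1, zone=LS: no matching b row.
- acct_id=4, zone=OC: 1 matching b row(s), so 1 row(s) emitted.
- acct_id=1, zone=OC: no matching b row.
- acct_id=4, zone=LS: no matching b row.
- acct_id=4, zone=MT: 1 matching b row(s), so 1 row(s) emitted.
- 2 row(s) from b found no a partner → padded with NULL.

3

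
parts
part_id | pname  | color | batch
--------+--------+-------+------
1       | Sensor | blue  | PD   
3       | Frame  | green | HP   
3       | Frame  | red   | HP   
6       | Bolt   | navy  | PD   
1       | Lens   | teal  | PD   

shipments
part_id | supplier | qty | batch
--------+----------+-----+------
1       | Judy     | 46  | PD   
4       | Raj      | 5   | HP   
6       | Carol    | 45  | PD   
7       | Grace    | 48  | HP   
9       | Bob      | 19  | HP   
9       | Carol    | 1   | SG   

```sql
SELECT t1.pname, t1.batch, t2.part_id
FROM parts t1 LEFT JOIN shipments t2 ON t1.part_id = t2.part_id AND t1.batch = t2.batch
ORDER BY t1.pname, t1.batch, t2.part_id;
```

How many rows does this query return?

5

LEFT JOIN keeps every row from `parts`; unmatched rows get NULL for `shipments`'s columns.
Matching on t1.part_id = t2.part_id AND t1.batch = t2.batch.
- t1[0] part_id=1, batch=PD → 1 match(es) in t2 → 1 row(s).
- t1[1] part_id=3, batch=HP → no match; kept with NULLs on the t2 side.
- t1[2] part_id=3, batch=HP → no match; kept with NULLs on the t2 side.
- t1[3] part_id=6, batch=PD → 1 match(es) in t2 → 1 row(s).
- t1[4] part_id=1, batch=PD → 1 match(es) in t2 → 1 row(s).
Total: 3 matched + 2 padded = 5 rows.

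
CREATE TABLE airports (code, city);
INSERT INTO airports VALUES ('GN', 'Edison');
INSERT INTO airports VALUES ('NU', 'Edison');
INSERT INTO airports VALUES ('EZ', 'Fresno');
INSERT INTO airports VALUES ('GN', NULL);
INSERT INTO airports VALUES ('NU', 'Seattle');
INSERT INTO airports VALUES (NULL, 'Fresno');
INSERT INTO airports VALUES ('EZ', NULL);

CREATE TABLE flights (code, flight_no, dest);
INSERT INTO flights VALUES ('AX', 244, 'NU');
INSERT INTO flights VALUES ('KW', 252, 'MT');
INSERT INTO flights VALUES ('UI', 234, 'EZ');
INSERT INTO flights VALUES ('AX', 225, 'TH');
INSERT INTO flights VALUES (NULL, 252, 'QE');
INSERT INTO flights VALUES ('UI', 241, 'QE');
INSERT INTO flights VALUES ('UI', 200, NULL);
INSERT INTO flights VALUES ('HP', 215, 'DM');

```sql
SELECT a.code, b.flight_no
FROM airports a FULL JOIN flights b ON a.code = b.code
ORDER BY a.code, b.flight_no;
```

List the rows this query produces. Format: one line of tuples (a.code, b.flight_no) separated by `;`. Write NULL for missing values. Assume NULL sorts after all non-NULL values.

(EZ, NULL); (EZ, NULL); (GN, NULL); (GN, NULL); (NU, NULL); (NU, NULL); (NULL, 200); (NULL, 215); (NULL, 225); (NULL, 234); (NULL, 241); (NULL, 244); (NULL, 252); (NULL, 252); (NULL, NULL)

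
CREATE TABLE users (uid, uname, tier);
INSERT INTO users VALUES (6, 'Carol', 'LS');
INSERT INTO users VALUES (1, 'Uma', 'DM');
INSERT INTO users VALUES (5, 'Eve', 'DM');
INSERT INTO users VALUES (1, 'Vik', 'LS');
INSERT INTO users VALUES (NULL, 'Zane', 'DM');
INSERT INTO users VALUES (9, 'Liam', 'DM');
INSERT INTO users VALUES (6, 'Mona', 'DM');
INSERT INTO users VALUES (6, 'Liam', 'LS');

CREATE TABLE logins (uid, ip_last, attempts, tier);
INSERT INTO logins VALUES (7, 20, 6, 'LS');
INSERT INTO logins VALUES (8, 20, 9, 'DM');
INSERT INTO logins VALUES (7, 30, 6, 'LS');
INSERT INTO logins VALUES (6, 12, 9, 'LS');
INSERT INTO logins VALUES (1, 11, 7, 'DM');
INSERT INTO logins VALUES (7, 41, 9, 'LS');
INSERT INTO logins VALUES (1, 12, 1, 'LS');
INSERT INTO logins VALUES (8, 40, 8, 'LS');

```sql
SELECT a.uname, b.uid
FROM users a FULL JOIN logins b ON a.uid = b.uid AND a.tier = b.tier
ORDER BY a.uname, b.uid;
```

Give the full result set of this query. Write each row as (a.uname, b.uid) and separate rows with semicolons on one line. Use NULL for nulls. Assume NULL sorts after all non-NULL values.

FULL OUTER JOIN keeps every row from both sides; unmatched rows get NULL for the other side's columns.
Matching on a.uid = b.uid AND a.tier = b.tier. A NULL in a compared column never satisfies the condition.
- a row (uid=6, tier=LS): matches 1 b row(s) → 1 output row(s).
- a row (uid=1, tier=DM): matches 1 b row(s) → 1 output row(s).
- a row (uid=5, tier=DM): no match → kept, b columns NULL.
- a row (uid=1, tier=LS): matches 1 b row(s) → 1 output row(s).
- a row (uid=NULL, tier=DM): no match → kept, b columns NULL.
- a row (uid=9, tier=DM): no match → kept, b columns NULL.
- a row (uid=6, tier=DM): no match → kept, b columns NULL.
- a row (uid=6, tier=LS): matches 1 b row(s) → 1 output row(s).
- 5 row(s) from b found no a partner → padded with NULL.

(Carol, 6); (Eve, NULL); (Liam, 6); (Liam, NULL); (Mona, NULL); (Uma, 1); (Vik, 1); (Zane, NULL); (NULL, 7); (NULL, 7); (NULL, 7); (NULL, 8); (NULL, 8)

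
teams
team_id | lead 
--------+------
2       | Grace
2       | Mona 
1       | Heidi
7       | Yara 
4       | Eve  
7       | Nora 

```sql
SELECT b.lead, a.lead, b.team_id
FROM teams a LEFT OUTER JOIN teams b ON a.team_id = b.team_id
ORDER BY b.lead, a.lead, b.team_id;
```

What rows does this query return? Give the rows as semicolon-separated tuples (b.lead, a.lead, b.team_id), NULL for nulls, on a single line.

LEFT JOIN keeps every row from `teams a`; unmatched rows get NULL for `teams b`'s columns.
Matching on a.team_id = b.team_id.
- a row (team_id=2): matches 2 b row(s) → 2 output row(s).
- a row (team_id=2): matches 2 b row(s) → 2 output row(s).
- a row (team_id=1): matches 1 b row(s) → 1 output row(s).
- a row (team_id=7): matches 2 b row(s) → 2 output row(s).
- a row (team_id=4): matches 1 b row(s) → 1 output row(s).
- a row (team_id=7): matches 2 b row(s) → 2 output row(s).
After projecting and ordering:
b.lead | a.lead | b.team_id
Eve | Eve | 4
Grace | Grace | 2
Grace | Mona | 2
Heidi | Heidi | 1
Mona | Grace | 2
Mona | Mona | 2
Nora | Nora | 7
Nora | Yara | 7
Yara | Nora | 7
Yara | Yara | 7

(Eve, Eve, 4); (Grace, Grace, 2); (Grace, Mona, 2); (Heidi, Heidi, 1); (Mona, Grace, 2); (Mona, Mona, 2); (Nora, Nora, 7); (Nora, Yara, 7); (Yara, Nora, 7); (Yara, Yara, 7)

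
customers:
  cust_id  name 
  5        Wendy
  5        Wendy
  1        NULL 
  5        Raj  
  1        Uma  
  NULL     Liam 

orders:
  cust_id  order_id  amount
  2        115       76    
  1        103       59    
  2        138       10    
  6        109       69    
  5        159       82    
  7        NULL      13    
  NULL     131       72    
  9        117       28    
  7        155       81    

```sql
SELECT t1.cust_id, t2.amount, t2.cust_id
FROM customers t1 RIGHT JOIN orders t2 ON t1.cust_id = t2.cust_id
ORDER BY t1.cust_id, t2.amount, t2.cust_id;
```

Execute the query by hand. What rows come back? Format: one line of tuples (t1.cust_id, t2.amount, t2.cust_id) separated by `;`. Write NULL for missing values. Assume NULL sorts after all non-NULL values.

(1, 59, 1); (1, 59, 1); (5, 82, 5); (5, 82, 5); (5, 82, 5); (NULL, 10, 2); (NULL, 13, 7); (NULL, 28, 9); (NULL, 69, 6); (NULL, 72, NULL); (NULL, 76, 2); (NULL, 81, 7)

RIGHT JOIN keeps every row from `orders`; unmatched rows get NULL for `customers`'s columns.
Matching on t1.cust_id = t2.cust_id. A NULL in a compared column never satisfies the condition.
Matched pairs: 5; unmatched t2 rows kept: 7.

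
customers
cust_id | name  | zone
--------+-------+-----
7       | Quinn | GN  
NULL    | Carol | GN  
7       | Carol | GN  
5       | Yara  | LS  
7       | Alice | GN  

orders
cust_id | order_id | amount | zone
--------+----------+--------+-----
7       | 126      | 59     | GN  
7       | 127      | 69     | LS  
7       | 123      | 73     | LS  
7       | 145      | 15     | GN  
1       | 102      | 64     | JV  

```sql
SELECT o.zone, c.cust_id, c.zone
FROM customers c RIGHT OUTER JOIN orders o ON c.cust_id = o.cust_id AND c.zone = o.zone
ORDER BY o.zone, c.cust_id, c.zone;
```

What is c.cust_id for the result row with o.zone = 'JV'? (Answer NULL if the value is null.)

RIGHT JOIN keeps every row from `orders`; unmatched rows get NULL for `customers`'s columns.
Matching on c.cust_id = o.cust_id AND c.zone = o.zone. A NULL in a compared column never satisfies the condition.
Matched pairs: 6; unmatched o rows kept: 3.

NULL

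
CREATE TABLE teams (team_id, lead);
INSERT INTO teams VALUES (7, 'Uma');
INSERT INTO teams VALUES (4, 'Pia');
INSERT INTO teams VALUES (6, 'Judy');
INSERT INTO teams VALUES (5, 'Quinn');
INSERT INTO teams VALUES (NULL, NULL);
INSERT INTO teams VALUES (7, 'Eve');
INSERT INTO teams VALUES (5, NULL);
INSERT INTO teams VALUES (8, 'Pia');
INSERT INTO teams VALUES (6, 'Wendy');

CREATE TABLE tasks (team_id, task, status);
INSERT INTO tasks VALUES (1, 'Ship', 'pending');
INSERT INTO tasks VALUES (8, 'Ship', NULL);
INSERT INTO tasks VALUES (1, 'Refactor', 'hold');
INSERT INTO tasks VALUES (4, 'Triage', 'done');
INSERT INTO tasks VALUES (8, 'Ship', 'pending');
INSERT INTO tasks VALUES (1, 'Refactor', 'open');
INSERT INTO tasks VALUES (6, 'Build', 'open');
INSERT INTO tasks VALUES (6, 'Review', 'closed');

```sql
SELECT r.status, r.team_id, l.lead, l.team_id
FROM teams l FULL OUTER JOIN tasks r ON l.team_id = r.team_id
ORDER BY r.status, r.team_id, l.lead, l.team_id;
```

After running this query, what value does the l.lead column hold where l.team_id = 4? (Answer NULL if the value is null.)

Pia

FULL OUTER JOIN keeps every row from both sides; unmatched rows get NULL for the other side's columns.
Matching on l.team_id = r.team_id. A NULL in a compared column never satisfies the condition.
- l (team_id=7) has no partner → padded with NULL.
- l (team_id=4) pairs with 1 row(s) of r.
- l (team_id=6) pairs with 2 row(s) of r.
- l (team_id=5) has no partner → padded with NULL.
- l (team_id=NULL) has no partner → padded with NULL.
- l (team_id=7) has no partner → padded with NULL.
- l (team_id=5) has no partner → padded with NULL.
- l (team_id=8) pairs with 2 row(s) of r.
- l (team_id=6) pairs with 2 row(s) of r.
- 3 row(s) from r found no l partner → padded with NULL.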